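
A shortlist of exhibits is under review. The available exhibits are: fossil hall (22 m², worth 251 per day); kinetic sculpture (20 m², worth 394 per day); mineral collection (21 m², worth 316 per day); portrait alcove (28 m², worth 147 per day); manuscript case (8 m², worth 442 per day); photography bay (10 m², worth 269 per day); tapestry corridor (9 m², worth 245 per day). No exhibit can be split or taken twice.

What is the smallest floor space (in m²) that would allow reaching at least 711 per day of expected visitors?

18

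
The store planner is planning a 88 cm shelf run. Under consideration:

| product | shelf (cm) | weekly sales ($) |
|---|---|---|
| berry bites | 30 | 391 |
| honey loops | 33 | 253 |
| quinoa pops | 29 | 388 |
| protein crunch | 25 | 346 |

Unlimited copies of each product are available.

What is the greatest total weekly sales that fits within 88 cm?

1167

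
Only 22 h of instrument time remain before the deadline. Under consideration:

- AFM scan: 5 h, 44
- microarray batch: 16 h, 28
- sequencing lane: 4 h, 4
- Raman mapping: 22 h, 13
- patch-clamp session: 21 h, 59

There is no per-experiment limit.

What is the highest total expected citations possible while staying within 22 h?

Ranking by ratio (expected citations/h): AFM scan 8.80, patch-clamp session 2.81, microarray batch 1.75, sequencing lane 1.00.
Taking 4×AFM scan: 20 h used, 176 in expected citations.
Nothing else within 22 h beats 176.

176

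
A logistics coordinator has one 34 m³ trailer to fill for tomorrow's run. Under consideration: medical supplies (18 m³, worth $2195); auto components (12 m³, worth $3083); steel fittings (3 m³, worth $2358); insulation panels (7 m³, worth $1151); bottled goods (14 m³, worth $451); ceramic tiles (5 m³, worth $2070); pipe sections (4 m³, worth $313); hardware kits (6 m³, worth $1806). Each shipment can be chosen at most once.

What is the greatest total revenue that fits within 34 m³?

10468

By revenue per m³: steel fittings 786.00, ceramic tiles 414.00, hardware kits 301.00 lead.
Auto components + steel fittings + insulation panels + ceramic tiles + hardware kits uses 33 of the 34 m³ and totals 10468.
An exhaustive check of the 256 subsets confirms 10468.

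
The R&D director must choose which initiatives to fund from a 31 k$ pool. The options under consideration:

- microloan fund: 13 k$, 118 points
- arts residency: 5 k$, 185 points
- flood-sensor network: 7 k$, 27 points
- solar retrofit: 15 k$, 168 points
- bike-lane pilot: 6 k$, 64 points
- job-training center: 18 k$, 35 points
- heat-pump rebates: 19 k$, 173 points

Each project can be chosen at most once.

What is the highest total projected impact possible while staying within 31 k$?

422

Density check — arts residency 37.00, solar retrofit 11.20, bike-lane pilot 10.67 are the best per k$.
A density-first pass picks arts residency + solar retrofit + bike-lane pilot — 417 at 26 k$.
Dropping solar retrofit frees 15 k$; slotting in heat-pump rebates (19 k$) lifts the total to 422 at 30 k$.
Runner-up arts residency + solar retrofit + bike-lane pilot tops out at 417.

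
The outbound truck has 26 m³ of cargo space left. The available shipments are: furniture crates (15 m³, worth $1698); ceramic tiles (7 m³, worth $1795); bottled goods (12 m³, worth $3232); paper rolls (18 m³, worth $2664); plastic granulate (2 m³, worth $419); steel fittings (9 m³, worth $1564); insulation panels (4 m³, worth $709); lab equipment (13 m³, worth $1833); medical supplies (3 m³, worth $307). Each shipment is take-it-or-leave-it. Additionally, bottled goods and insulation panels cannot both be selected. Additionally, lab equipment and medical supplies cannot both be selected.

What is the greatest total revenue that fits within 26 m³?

5753

Ceramic tiles + bottled goods + plastic granulate + medical supplies uses 24 of the 26 m³ and totals 5753.
Next best is bottled goods + plastic granulate + steel fittings + medical supplies at 5522 (26 m³) — short by 231.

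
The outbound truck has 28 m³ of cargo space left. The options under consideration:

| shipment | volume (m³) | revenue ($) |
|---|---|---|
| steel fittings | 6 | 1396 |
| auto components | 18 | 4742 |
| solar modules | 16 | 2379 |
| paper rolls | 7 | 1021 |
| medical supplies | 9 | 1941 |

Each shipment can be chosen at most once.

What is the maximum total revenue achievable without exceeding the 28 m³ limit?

6683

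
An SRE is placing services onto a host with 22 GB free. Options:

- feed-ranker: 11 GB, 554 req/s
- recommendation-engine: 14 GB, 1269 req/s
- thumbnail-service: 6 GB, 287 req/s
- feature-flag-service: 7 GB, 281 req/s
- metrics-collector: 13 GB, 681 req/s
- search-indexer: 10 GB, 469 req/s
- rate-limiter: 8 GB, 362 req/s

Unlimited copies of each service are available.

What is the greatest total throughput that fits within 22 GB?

1631

The ratio heuristic lands on recommendation-engine + thumbnail-service (1556) but leaves 2 GB idle.
Dropping thumbnail-service frees 6 GB; slotting in rate-limiter (8 GB) lifts the total to 1631 at 22 GB.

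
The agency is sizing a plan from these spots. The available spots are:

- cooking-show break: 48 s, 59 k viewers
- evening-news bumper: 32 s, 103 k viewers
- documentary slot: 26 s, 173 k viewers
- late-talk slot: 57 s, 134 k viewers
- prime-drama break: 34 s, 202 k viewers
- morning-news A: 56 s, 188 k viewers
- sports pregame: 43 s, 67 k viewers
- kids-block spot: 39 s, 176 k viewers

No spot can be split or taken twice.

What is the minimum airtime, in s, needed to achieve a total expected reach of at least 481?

Look for the lowest-airtime combination reaching 481.
documentary slot + prime-drama break + kids-block spot reaches 551 using 99 s.
No combination under 99 s hits 481.

99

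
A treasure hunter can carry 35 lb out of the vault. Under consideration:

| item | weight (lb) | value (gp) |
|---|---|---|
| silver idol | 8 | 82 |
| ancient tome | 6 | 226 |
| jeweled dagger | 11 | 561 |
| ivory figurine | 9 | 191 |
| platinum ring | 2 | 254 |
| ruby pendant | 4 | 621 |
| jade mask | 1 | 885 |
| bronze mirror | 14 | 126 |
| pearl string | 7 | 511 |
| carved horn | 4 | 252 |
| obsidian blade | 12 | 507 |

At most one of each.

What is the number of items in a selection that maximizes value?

7

Optimal total is 3310.
One optimal bundle: ancient tome + jeweled dagger + platinum ring + ruby pendant + jade mask + pearl string + carved horn (35 lb).
Every optimal selection uses 7 items.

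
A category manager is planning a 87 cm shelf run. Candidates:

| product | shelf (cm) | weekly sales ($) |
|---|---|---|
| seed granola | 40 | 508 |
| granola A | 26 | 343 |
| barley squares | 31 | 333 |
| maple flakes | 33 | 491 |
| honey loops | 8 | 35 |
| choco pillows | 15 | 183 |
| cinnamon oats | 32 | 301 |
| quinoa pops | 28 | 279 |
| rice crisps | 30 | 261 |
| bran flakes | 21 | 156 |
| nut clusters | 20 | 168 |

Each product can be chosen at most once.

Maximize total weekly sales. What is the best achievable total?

1113

By weekly sales per cm: maple flakes 14.88, granola A 13.19, seed granola 12.70, choco pillows 12.20 lead.
Filling by ratio: granola A + maple flakes + honey loops + choco pillows for 1052, with 5 cm left unused.
The 23 cm tied up in honey loops and choco pillows is better spent on quinoa pops — total rises to 1113 (87 cm).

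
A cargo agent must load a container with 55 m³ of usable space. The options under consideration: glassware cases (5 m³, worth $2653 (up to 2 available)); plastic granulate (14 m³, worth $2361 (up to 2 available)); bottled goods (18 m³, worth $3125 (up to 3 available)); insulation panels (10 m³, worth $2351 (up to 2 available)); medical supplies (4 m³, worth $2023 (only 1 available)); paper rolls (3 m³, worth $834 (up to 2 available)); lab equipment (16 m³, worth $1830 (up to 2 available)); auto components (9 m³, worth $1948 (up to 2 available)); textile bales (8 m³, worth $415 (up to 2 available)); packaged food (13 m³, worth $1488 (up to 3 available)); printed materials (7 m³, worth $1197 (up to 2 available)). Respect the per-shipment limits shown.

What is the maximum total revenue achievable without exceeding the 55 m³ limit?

16761

By revenue per m³: glassware cases 530.60, medical supplies 505.75, paper rolls 278.00, insulation panels 235.10 lead.
The ratio heuristic lands on 2×glassware cases + 2×insulation panels + medical supplies + 2×paper rolls + auto components (15647) but leaves 6 m³ idle.
Dropping paper rolls frees 3 m³; slotting in auto components (9 m³) lifts the total to 16761 at 55 m³.
Every other selection either busts 55 m³ or exceeds an availability limit or fails to beat 16761.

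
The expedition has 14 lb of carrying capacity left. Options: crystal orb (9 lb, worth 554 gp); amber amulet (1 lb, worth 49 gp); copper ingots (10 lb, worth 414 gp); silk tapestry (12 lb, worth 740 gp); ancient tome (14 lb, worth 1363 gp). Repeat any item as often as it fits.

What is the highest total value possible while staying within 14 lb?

1363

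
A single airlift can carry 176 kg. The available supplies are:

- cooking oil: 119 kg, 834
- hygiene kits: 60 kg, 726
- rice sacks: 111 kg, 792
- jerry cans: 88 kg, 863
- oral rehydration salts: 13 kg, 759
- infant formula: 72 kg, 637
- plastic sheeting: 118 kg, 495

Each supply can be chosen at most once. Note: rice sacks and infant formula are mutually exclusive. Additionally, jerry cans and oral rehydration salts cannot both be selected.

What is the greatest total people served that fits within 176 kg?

Taking hygiene kits + oral rehydration salts + infant formula: 145 kg used, 2122 in people served.

2122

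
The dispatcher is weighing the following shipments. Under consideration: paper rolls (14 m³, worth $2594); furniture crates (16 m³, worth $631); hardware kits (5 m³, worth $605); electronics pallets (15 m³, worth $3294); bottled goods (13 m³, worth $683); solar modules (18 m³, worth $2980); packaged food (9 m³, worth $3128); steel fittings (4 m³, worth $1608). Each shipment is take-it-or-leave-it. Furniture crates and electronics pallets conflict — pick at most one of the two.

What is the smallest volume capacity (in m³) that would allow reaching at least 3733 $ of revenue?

13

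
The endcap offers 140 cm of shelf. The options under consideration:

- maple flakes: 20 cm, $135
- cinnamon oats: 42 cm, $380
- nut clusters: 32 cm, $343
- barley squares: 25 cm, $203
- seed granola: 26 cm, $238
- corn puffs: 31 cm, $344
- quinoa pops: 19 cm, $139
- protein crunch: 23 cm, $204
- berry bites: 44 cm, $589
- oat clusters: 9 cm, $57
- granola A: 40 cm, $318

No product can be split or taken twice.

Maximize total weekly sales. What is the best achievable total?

The ratio heuristic lands on nut clusters + seed granola + corn puffs + berry bites (1514) but leaves 7 cm idle.
Replace seed granola with protein crunch + oat clusters: the trade gains 23 net, giving 1537 at 139 cm.

1537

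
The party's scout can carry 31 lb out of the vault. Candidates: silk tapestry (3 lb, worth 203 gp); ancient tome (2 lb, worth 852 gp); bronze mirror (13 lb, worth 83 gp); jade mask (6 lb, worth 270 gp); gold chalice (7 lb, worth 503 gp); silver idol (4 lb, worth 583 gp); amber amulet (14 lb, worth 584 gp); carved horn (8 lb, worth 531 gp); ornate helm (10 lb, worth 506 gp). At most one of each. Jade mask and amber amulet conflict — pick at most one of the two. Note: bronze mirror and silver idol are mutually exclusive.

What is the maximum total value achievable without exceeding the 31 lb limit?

2975

Density check — ancient tome 426.00, silver idol 145.75, gold chalice 71.86, silk tapestry 67.67 are the best per lb.
Taking the top-ratio items first gives silk tapestry + ancient tome + jade mask + gold chalice + silver idol + carved horn for 2942 (30 lb).
Dropping silk tapestry and jade mask frees 9 lb; slotting in ornate helm (10 lb) lifts the total to 2975 at 31 lb.
The closest alternative, silk tapestry + ancient tome + jade mask + gold chalice + silver idol + carved horn, reaches only 2942.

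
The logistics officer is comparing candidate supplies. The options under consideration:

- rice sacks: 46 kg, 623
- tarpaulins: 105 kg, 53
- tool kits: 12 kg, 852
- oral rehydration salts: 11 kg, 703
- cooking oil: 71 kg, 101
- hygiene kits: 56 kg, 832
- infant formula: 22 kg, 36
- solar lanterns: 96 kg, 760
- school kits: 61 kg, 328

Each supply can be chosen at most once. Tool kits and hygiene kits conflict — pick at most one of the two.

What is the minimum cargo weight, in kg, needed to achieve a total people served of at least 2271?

Look for the lowest-cargo combination reaching 2271.
Taking tool kits + oral rehydration salts + solar lanterns gives 2315 (≥ 2271) for 119 kg.
Below 119 kg the best achievable stays under 2271.

119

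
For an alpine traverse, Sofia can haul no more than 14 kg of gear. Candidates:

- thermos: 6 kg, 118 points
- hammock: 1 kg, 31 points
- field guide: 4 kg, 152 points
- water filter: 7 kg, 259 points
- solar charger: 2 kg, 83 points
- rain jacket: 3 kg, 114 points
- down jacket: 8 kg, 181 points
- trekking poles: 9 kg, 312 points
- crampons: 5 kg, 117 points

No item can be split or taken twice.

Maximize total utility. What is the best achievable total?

525

Greedy by ratio would take hammock + field guide + solar charger + rain jacket: 10 kg used, total 380.
The 3 kg tied up in rain jacket is better spent on water filter — total rises to 525 (14 kg).
No other feasible combination exceeds 525.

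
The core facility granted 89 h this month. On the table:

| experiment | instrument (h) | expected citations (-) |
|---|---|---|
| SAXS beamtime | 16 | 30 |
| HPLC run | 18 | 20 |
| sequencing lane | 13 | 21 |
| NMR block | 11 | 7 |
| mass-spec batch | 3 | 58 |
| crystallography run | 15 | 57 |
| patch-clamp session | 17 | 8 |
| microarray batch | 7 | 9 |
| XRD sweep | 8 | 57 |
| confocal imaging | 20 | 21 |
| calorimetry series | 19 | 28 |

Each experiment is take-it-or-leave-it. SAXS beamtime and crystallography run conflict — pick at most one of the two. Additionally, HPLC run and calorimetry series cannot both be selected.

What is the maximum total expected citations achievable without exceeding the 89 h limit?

251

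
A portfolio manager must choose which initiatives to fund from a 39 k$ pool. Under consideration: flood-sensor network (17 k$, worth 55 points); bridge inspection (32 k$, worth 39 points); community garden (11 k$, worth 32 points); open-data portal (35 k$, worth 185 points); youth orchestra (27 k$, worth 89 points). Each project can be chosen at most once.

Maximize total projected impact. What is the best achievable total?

185

Ranking by ratio (projected impact/k$): open-data portal 5.29, youth orchestra 3.30, flood-sensor network 3.24.
The ratio ordering already packs tightly: open-data portal, 35 k$, 185.
An exhaustive check of the 32 subsets confirms 185.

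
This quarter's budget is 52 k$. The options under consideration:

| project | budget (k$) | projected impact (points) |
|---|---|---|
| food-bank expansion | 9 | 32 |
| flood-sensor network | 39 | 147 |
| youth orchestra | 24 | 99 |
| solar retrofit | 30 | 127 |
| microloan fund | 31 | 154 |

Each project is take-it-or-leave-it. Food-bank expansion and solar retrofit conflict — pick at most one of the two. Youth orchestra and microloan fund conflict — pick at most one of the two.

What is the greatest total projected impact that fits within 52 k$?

Food-bank expansion + microloan fund uses 40 of the 52 k$ and totals 186.
An exhaustive check of the 32 subsets confirms 186.

186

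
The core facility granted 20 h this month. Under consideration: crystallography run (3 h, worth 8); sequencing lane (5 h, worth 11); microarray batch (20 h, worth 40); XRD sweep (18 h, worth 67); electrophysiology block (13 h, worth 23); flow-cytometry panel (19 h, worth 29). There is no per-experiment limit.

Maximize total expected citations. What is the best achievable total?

XRD sweep uses 18 of the 20 h and totals 67.
No other feasible combination exceeds 67.

67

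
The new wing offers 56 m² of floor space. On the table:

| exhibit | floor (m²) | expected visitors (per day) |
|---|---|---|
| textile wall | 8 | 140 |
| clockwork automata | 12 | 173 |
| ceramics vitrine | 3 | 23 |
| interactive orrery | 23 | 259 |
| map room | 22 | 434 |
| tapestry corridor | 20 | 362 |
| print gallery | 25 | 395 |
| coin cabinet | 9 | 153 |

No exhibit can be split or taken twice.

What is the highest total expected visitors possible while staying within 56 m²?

Filling by ratio: textile wall + ceramics vitrine + map room + tapestry corridor for 959, with 3 m² left unused.
Using the slack differently, map room + print gallery + coin cabinet comes to 982 at 56 m².

982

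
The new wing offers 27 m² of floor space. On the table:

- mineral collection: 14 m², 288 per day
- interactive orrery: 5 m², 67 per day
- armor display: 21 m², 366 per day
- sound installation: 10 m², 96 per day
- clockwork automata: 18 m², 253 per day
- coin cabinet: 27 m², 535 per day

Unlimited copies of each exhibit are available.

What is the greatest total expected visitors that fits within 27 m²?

Ranking by ratio (expected visitors/m²): mineral collection 20.57, coin cabinet 19.81, armor display 17.43, clockwork automata 14.06.
A density-first pass picks mineral collection + 2×interactive orrery — 422 at 24 m².
The 24 m² tied up in mineral collection and 2×interactive orrery is better spent on coin cabinet — total rises to 535 (27 m²).

535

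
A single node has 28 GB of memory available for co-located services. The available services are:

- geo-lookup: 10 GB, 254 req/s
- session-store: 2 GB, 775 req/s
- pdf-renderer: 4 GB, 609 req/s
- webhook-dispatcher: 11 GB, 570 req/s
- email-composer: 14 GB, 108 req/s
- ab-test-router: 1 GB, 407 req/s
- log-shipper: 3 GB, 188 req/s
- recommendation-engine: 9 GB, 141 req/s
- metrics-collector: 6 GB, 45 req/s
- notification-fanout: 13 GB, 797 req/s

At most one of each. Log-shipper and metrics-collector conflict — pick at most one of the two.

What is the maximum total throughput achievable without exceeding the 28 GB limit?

2776

Session-store + pdf-renderer + ab-test-router + log-shipper + notification-fanout uses 23 of the 28 GB and totals 2776.
The closest alternative, session-store + pdf-renderer + ab-test-router + metrics-collector + notification-fanout, reaches only 2633.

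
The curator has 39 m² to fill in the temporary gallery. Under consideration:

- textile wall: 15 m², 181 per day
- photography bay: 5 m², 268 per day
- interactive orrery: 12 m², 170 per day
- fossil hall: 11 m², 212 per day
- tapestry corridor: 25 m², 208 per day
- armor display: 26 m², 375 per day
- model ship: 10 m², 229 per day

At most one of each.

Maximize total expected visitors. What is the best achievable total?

By expected visitors per m²: photography bay 53.60, model ship 22.90, fossil hall 19.27 lead.
Taking photography bay + interactive orrery + fossil hall + model ship: 38 m² used, 879 in expected visitors.

879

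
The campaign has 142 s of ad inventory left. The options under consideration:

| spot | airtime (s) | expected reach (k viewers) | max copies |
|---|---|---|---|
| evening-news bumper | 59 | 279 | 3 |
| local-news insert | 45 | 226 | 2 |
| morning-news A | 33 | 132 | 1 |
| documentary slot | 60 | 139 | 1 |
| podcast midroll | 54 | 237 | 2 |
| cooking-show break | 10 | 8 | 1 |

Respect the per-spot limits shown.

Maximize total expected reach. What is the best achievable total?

Filling by ratio: 2×local-news insert + morning-news A + cooking-show break for 592, with 9 s left unused.
The 55 s tied up in local-news insert and cooking-show break is better spent on evening-news bumper — total rises to 637 (137 s).
That's the maximum — no swap from here does better than 637.

637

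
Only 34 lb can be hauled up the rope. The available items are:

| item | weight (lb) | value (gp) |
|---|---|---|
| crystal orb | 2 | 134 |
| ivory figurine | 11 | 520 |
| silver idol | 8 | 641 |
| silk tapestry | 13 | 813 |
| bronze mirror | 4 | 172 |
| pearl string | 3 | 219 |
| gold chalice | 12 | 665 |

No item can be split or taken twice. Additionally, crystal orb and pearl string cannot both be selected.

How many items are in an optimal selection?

3

The maximum value within 34 lb is 2119.
silver idol + silk tapestry + gold chalice hits 2119 at 33 lb.
Every optimal selection uses 3 items.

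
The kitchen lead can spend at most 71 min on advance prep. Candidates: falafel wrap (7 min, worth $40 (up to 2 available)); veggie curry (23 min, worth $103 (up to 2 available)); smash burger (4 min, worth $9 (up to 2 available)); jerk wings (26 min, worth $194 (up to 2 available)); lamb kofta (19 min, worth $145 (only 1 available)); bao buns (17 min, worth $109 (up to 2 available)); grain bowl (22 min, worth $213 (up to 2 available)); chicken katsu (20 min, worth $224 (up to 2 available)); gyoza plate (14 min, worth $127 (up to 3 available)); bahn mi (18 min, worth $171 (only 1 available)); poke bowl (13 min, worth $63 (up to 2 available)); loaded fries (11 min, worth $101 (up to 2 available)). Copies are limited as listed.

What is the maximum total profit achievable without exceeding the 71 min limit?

Density check — chicken katsu 11.20, grain bowl 9.68, bahn mi 9.50 are the best per min.
Greedy by ratio would take falafel wrap + grain bowl + 2×chicken katsu: 69 min used, total 701.
Replace falafel wrap and grain bowl with bahn mi + loaded fries: the trade gains 19 net, giving 720 at 69 min.
The spare 2 min is too small for any remaining dish, and no exchange beats 720.

720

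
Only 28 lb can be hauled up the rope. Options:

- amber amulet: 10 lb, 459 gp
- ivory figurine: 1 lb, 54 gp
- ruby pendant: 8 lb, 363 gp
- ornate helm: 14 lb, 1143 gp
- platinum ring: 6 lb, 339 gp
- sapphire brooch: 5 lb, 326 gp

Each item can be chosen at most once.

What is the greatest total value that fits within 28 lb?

1886

Greedy by ratio would take ivory figurine + ornate helm + platinum ring + sapphire brooch: 26 lb used, total 1862.
The 6 lb tied up in platinum ring is better spent on ruby pendant — total rises to 1886 (28 lb).
Next best is ivory figurine + ornate helm + platinum ring + sapphire brooch at 1862 (26 lb) — short by 24.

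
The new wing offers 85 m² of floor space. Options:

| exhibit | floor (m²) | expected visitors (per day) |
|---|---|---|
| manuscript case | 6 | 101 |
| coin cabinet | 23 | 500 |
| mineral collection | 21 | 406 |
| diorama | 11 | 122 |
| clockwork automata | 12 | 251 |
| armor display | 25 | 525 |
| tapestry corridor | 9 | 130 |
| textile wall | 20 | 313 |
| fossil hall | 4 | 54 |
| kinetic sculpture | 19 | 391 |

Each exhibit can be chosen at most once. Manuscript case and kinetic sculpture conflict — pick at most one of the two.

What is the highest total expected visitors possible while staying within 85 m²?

1736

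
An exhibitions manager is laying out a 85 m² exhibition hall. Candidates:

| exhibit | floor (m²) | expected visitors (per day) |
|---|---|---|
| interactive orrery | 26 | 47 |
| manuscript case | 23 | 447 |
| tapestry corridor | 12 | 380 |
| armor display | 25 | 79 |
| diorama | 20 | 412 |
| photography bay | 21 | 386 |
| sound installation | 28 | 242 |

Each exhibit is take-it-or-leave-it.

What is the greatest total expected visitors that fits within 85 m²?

1625

Taking manuscript case + tapestry corridor + diorama + photography bay: 76 m² used, 1625 in expected visitors.
Nothing else within 85 m² beats 1625.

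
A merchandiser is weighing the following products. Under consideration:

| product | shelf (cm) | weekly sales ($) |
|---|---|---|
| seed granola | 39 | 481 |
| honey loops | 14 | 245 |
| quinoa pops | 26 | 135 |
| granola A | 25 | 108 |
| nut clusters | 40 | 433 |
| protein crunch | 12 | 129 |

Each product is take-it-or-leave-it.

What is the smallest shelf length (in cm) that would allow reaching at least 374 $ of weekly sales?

26

Look for the lowest-shelf combination reaching 374.
Taking honey loops + protein crunch gives 374 (≥ 374) for 26 cm.
Any bundle with less than 26 cm falls short of 374.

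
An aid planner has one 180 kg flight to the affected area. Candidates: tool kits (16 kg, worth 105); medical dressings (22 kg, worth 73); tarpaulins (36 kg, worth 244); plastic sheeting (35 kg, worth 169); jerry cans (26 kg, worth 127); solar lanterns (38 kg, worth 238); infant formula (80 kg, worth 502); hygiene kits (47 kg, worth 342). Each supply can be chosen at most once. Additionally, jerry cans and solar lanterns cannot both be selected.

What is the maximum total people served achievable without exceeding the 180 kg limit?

Density check — hygiene kits 7.28, tarpaulins 6.78, tool kits 6.56 are the best per kg.
Taking tool kits + tarpaulins + infant formula + hygiene kits: 179 kg used, 1193 in people served.

1193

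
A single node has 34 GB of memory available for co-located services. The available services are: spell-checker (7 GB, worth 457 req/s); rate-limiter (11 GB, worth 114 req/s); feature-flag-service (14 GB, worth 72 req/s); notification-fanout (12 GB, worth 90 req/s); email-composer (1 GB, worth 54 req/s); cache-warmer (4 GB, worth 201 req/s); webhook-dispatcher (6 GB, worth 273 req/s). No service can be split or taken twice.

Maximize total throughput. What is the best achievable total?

The ratio ordering already packs tightly: spell-checker + rate-limiter + email-composer + cache-warmer + webhook-dispatcher, 29 GB, 1099.
Runner-up spell-checker + notification-fanout + email-composer + cache-warmer + webhook-dispatcher tops out at 1075.

1099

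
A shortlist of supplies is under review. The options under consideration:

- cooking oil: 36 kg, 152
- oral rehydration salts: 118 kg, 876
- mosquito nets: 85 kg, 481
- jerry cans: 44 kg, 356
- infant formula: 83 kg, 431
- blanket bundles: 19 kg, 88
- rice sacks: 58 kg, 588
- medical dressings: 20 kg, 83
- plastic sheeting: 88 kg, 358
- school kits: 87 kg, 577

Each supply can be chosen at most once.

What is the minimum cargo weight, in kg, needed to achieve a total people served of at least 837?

102

Look for the lowest-cargo combination reaching 837.
jerry cans + rice sacks: 944 people served at 102 kg.
Below 102 kg the best achievable stays under 837.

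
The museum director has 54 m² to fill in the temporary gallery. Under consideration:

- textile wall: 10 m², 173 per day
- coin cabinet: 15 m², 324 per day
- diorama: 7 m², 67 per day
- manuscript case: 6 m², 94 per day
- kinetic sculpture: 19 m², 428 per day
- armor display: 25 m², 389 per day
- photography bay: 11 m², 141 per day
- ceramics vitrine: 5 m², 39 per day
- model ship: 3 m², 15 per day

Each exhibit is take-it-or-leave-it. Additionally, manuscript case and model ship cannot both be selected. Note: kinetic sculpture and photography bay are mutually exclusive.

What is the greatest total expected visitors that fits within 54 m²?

1019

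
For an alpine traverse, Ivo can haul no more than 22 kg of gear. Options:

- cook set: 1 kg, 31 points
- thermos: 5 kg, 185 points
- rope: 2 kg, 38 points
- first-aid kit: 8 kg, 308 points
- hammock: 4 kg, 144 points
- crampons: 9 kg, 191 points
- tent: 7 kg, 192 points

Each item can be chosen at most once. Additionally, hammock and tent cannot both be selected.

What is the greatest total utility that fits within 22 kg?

723

Ranking by ratio (utility/kg): first-aid kit 38.50, thermos 37.00, hammock 36.00, cook set 31.00.
Filling by ratio: cook set + thermos + rope + first-aid kit + hammock for 706, with 2 kg left unused.
Replace cook set and hammock with tent: the trade gains 17 net, giving 723 at 22 kg.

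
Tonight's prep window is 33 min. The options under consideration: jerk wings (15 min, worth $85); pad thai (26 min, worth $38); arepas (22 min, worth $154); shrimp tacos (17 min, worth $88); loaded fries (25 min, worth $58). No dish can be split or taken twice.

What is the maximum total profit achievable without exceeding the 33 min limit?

173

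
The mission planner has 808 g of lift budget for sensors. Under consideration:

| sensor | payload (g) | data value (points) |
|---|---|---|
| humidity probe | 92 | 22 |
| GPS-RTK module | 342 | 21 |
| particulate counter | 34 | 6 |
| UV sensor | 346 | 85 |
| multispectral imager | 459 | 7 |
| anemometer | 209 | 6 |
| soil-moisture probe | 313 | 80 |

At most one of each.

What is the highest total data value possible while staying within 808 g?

The ratio ordering already packs tightly: humidity probe + particulate counter + UV sensor + soil-moisture probe, 785 g, 193.

193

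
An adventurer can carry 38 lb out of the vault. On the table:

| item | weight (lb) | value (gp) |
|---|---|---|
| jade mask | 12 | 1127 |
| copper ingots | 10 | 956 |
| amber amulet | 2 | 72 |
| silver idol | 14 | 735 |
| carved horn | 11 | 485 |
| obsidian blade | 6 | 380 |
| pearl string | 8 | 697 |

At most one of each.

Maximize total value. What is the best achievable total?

Taking jade mask + copper ingots + amber amulet + obsidian blade + pearl string: 38 lb used, 3232 in value.

3232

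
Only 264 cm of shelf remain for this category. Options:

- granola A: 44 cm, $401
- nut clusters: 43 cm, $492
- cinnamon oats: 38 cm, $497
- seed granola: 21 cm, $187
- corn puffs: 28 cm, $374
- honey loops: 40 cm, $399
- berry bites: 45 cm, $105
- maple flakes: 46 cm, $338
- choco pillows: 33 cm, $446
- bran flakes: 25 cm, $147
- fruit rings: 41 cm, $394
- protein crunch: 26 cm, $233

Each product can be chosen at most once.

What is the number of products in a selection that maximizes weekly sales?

Best achievable weekly sales is 2842.
One optimal bundle: granola A + nut clusters + cinnamon oats + corn puffs + honey loops + choco pillows + protein crunch (252 cm).
Every optimal selection uses 7 products.

7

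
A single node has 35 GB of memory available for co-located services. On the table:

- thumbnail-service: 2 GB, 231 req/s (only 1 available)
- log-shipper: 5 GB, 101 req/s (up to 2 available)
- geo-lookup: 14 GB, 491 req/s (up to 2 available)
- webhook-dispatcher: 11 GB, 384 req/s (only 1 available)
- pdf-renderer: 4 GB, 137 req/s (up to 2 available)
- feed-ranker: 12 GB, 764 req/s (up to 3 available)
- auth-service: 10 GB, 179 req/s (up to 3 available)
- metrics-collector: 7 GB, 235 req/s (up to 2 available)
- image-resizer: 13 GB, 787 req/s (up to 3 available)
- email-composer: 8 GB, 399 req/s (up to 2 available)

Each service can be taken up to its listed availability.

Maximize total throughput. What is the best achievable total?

The ratio heuristic lands on thumbnail-service + 2×feed-ranker + email-composer (2158) but leaves 1 GB idle.
Dropping feed-ranker frees 12 GB; slotting in image-resizer (13 GB) lifts the total to 2181 at 35 GB.
That's the maximum — no swap from here does better than 2181.

2181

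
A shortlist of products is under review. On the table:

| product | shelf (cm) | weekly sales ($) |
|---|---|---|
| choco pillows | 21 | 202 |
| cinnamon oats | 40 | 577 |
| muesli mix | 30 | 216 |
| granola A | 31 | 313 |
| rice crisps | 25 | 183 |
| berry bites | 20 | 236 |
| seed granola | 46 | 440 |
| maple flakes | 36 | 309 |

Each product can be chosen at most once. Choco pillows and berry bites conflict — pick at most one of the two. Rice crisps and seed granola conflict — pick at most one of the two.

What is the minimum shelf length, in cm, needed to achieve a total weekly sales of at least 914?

Need the lightest bundle worth ≥ 914.
cinnamon oats + rice crisps + berry bites: 996 weekly sales at 85 cm.
Any bundle with less than 85 cm falls short of 914.

85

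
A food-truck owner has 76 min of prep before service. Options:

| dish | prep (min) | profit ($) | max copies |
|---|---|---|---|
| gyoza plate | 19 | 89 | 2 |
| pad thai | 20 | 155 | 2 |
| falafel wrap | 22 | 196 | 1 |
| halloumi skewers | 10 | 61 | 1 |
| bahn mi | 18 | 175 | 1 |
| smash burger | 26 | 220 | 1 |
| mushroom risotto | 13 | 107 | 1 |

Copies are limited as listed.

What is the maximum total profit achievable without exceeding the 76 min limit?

652

Ranking by ratio (profit/min): bahn mi 9.72, falafel wrap 8.91, smash burger 8.46, mushroom risotto 8.23.
The ratio ordering already packs tightly: falafel wrap + halloumi skewers + bahn mi + smash burger, 76 min, 652.
Nothing else within 76 min beats 652.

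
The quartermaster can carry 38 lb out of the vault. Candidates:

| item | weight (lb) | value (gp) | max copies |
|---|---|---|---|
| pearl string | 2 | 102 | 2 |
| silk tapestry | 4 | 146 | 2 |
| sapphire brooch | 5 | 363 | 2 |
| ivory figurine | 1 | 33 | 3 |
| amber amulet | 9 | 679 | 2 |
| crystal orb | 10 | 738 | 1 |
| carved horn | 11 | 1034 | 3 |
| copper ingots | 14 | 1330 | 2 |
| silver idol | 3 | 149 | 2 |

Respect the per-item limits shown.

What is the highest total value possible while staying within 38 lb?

3500

By value per lb: copper ingots 95.00, carved horn 94.00, amber amulet 75.44 lead.
A density-first pass picks ivory figurine + amber amulet + 2×copper ingots — 3372 at 38 lb.
But pearl string + 2×carved horn + copper ingots fits in 38 lb and reaches 3500.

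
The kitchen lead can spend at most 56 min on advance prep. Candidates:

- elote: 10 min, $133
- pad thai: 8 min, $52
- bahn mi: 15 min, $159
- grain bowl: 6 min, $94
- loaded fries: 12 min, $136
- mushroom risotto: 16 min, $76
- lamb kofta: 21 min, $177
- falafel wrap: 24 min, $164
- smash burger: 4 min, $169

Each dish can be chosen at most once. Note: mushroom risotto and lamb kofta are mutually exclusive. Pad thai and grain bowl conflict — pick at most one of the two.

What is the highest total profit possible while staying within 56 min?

732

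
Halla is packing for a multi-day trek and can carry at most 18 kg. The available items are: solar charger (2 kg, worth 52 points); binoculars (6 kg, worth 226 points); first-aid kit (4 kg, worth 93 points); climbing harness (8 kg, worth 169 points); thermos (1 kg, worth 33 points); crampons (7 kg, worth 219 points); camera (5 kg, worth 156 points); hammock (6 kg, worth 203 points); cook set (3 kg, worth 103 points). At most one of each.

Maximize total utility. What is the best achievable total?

Greedy by ratio would take solar charger + binoculars + thermos + hammock + cook set: 18 kg used, total 617.
Replace solar charger and cook set with camera: the trade gains 1 net, giving 618 at 18 kg.
The closest alternative, solar charger + binoculars + thermos + hammock + cook set, reaches only 617.

618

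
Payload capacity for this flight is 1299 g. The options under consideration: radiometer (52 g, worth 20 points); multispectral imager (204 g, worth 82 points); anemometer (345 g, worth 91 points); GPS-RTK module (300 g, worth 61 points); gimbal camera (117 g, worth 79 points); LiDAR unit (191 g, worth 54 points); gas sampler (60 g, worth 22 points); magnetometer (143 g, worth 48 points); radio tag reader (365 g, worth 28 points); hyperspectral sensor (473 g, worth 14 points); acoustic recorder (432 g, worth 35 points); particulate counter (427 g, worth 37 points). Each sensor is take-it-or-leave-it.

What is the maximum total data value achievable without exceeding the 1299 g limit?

Filling by ratio: radiometer + multispectral imager + anemometer + gimbal camera + LiDAR unit + gas sampler + magnetometer for 396, with 187 g left unused.
Replace magnetometer with GPS-RTK module: the trade gains 13 net, giving 409 at 1269 g.
Every other selection either busts 1299 g or fails to beat 409.

409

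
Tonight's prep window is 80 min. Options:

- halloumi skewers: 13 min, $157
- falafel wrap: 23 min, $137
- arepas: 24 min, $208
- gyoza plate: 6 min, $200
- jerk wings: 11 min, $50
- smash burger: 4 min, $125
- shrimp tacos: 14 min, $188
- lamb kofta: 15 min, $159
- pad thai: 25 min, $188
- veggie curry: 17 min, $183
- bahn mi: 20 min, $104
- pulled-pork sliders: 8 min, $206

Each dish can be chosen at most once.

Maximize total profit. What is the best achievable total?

1218

Density check — gyoza plate 33.33, smash burger 31.25, pulled-pork sliders 25.75 are the best per min.
Taking halloumi skewers + gyoza plate + smash burger + shrimp tacos + lamb kofta + veggie curry + pulled-pork sliders: 77 min used, 1218 in profit.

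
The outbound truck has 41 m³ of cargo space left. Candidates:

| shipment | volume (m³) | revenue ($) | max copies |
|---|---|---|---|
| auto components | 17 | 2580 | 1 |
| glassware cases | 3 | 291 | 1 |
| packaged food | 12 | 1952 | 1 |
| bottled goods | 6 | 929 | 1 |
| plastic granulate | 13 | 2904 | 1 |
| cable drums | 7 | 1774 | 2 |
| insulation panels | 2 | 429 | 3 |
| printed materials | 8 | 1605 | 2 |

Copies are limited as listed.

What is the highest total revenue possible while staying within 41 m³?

9344

Ranking by ratio (revenue/m³): cable drums 253.43, plastic granulate 223.38, insulation panels 214.50, printed materials 200.62.
The ratio ordering already packs tightly: plastic granulate + 2×cable drums + 3×insulation panels + printed materials, 41 m³, 9344.
That's the maximum — no swap from here does better than 9344.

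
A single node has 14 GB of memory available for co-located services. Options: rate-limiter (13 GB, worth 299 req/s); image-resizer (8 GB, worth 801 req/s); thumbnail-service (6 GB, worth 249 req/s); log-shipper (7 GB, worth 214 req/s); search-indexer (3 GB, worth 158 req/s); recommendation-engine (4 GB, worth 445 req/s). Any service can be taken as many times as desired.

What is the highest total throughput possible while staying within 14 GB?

Density check — recommendation-engine 111.25, image-resizer 100.12, search-indexer 52.67, thumbnail-service 41.50 are the best per GB.
Taking 3×recommendation-engine: 12 GB used, 1335 in throughput.

1335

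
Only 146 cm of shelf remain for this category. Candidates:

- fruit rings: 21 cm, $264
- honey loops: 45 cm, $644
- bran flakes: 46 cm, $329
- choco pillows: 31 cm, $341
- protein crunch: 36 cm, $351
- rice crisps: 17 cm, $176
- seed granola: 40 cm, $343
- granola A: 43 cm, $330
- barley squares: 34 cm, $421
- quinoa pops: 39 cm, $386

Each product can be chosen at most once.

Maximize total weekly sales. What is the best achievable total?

1757

By weekly sales per cm: honey loops 14.31, fruit rings 12.57, barley squares 12.38 lead.
Greedy by ratio would take fruit rings + honey loops + choco pillows + barley squares: 131 cm used, total 1670.
The 21 cm tied up in fruit rings is better spent on protein crunch — total rises to 1757 (146 cm).
Runner-up fruit rings + honey loops + barley squares + quinoa pops tops out at 1715.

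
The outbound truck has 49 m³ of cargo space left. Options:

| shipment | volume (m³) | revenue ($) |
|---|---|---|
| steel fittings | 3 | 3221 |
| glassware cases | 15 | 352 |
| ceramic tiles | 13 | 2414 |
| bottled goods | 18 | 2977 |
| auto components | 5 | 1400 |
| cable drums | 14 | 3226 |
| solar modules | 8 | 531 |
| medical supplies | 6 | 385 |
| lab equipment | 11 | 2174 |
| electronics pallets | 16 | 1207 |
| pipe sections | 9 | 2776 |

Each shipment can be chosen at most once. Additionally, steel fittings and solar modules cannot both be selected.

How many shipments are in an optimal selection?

Best achievable revenue is 13600.
steel fittings + bottled goods + auto components + cable drums + pipe sections hits 13600 at 49 m³.
Any selection reaching 13600 contains exactly 5 shipments.

5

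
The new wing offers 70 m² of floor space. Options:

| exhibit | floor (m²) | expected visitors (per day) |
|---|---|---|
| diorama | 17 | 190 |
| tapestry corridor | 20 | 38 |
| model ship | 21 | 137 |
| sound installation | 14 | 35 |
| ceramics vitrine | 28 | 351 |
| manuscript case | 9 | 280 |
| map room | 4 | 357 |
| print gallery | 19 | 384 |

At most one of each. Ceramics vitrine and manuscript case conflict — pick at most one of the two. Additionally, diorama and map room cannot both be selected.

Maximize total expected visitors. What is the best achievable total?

Taking model ship + sound installation + manuscript case + map room + print gallery: 67 m² used, 1193 in expected visitors.
The spare 3 m² is too small for any remaining exhibit, and no feasible exchange beats 1193.

1193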